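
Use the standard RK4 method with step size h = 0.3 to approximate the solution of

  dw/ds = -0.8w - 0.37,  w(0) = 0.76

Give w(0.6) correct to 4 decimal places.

0.2940

RK4: k1 = f(s_n, w_n); k2 = f(s_n + h/2, w_n + (h/2)·k1); k3 = f(s_n + h/2, w_n + (h/2)·k2); k4 = f(s_n + h, w_n + h·k3); w_{n+1} = w_n + (h/6)·(k1 + 2k2 + 2k3 + k4).
s=0.000000, w=0.760000:
  k1 = f(0.000000, 0.760000) = -0.978000
  k2 = f(0.150000, 0.613300) = -0.860640
  k3 = f(0.150000, 0.630904) = -0.874723
  k4 = f(0.300000, 0.497583) = -0.768066
  w ← 0.760000 + (0.3/6)·(k1 + 2k2 + 2k3 + k4) = 0.499160
s=0.300000, w=0.499160:
  k1 = f(0.300000, 0.499160) = -0.769328
  k2 = f(0.450000, 0.383761) = -0.677009
  k3 = f(0.450000, 0.397609) = -0.688087
  k4 = f(0.600000, 0.292734) = -0.604187
  w ← 0.499160 + (0.3/6)·(k1 + 2k2 + 2k3 + k4) = 0.293975
w(0.6) ≈ 0.2940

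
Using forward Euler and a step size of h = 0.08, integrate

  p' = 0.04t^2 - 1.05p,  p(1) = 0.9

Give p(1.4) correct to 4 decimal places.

Euler: p_{n+1} = p_n + h·f(t_n, p_n).
t=1.000000, p=0.900000: f=-0.905000 → p ← 0.900000 + 0.08·(-0.905000) = 0.827600
t=1.080000, p=0.827600: f=-0.822324 → p ← 0.827600 + 0.08·(-0.822324) = 0.761814
t=1.160000, p=0.761814: f=-0.746081 → p ← 0.761814 + 0.08·(-0.746081) = 0.702128
t=1.240000, p=0.702128: f=-0.675730 → p ← 0.702128 + 0.08·(-0.675730) = 0.648069
t=1.320000, p=0.648069: f=-0.610777 → p ← 0.648069 + 0.08·(-0.610777) = 0.599207
p(1.4) ≈ 0.5992

0.5992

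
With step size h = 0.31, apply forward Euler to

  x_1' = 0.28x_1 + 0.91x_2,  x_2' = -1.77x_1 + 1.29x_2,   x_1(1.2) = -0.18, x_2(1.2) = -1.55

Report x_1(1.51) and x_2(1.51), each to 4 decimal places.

Euler on (x_1,x_2): x_1_{n+1} = x_1_n + h·x_1', x_2_{n+1} = x_2_n + h·x_2'.
1.200000: (-0.180000, -1.550000); f=(-1.460900, -1.680900) → (-0.632879, -2.071079)
(x_1(1.51), x_2(1.51)) ≈ (-0.6329, -2.0711)

-0.6329, -2.0711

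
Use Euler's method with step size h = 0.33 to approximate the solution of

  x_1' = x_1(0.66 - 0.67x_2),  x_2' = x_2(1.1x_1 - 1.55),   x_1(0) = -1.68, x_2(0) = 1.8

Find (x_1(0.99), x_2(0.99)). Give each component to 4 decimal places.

-2.1226, -0.0004

Euler on (x_1,x_2): x_1_{n+1} = x_1_n + h·x_1', x_2_{n+1} = x_2_n + h·x_2'.
0.000000: (-1.680000, 1.800000); f=(0.917280, -6.116400) → (-1.377298, -0.218412)
0.330000: (-1.377298, -0.218412); f=(-1.110565, 0.669439) → (-1.743784, 0.002503)
0.660000: (-1.743784, 0.002503); f=(-1.147973, -0.008680) → (-2.122615, -0.000362)
(x_1(0.99), x_2(0.99)) ≈ (-2.1226, -0.0004)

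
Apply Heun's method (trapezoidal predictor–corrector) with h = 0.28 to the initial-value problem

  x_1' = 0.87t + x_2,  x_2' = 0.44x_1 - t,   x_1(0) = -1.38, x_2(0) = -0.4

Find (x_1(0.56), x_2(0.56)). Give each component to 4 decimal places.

Heun on (x_1,x_2): k1 = f(t_n, state_n); k2 = f(t_n + h, state_n + h·k1); state_{n+1} = state_n + (h/2)·(k1 + k2).
0.000000: (-1.380000, -0.400000)
  k1 = (-0.400000, -0.607200)
  predictor → (-1.492000, -0.570016)
  k2 = (-0.326416, -0.936480)
  → (-1.481698, -0.616115)
0.280000: (-1.481698, -0.616115)
  k1 = (-0.372515, -0.931947)
  predictor → (-1.586002, -0.877060)
  k2 = (-0.389860, -1.257841)
  → (-1.588431, -0.922686)
(x_1(0.56), x_2(0.56)) ≈ (-1.5884, -0.9227)

-1.5884, -0.9227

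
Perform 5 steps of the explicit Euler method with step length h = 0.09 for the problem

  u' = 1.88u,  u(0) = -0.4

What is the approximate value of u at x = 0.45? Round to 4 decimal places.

Euler: u_{n+1} = u_n + h·f(x_n, u_n).
x=0.000000, u=-0.400000: f=-0.752000 → u ← -0.400000 + 0.09·(-0.752000) = -0.467680
x=0.090000, u=-0.467680: f=-0.879238 → u ← -0.467680 + 0.09·(-0.879238) = -0.546811
x=0.180000, u=-0.546811: f=-1.028006 → u ← -0.546811 + 0.09·(-1.028006) = -0.639332
x=0.270000, u=-0.639332: f=-1.201944 → u ← -0.639332 + 0.09·(-1.201944) = -0.747507
x=0.360000, u=-0.747507: f=-1.405313 → u ← -0.747507 + 0.09·(-1.405313) = -0.873985
u(0.45) ≈ -0.8740

-0.8740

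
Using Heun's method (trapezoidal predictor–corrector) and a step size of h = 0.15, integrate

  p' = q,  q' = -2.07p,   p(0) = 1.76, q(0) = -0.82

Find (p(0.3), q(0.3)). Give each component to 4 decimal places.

Heun on (p,q): k1 = f(t_n, state_n); k2 = f(t_n + h, state_n + h·k1); state_{n+1} = state_n + (h/2)·(k1 + k2).
0.000000: (1.760000, -0.820000)
  k1 = (-0.820000, -3.643200)
  predictor → (1.637000, -1.366480)
  k2 = (-1.366480, -3.388590)
  → (1.596014, -1.347384)
0.150000: (1.596014, -1.347384)
  k1 = (-1.347384, -3.303749)
  predictor → (1.393906, -1.842947)
  k2 = (-1.842947, -2.885386)
  → (1.356739, -1.811569)
(p(0.3), q(0.3)) ≈ (1.3567, -1.8116)

1.3567, -1.8116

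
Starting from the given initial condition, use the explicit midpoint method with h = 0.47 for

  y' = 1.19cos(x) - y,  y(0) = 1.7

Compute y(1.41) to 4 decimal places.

Midpoint: k1 = f(x_n, y_n); k2 = f(x_n + h/2, y_n + (h/2)·k1); y_{n+1} = y_n + h·k2.
x=0.000000, y=1.700000:
  k1 = f(0.000000, 1.700000) = -0.510000
  k2 = f(0.235000, 1.580150) = -0.422858
  y ← 1.700000 + 0.47·(-0.422858) = 1.501257
x=0.470000, y=1.501257:
  k1 = f(0.470000, 1.501257) = -0.440291
  k2 = f(0.705000, 1.397789) = -0.491471
  y ← 1.501257 + 0.47·(-0.491471) = 1.270266
x=0.940000, y=1.270266:
  k1 = f(0.940000, 1.270266) = -0.568418
  k2 = f(1.175000, 1.136687) = -0.677891
  y ← 1.270266 + 0.47·(-0.677891) = 0.951657
y(1.41) ≈ 0.9517

0.9517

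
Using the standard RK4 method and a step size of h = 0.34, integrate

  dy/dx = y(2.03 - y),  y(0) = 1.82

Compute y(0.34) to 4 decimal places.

RK4: k1 = f(x_n, y_n); k2 = f(x_n + h/2, y_n + (h/2)·k1); k3 = f(x_n + h/2, y_n + (h/2)·k2); k4 = f(x_n + h, y_n + h·k3); y_{n+1} = y_n + (h/6)·(k1 + 2k2 + 2k3 + k4).
x=0.000000, y=1.820000:
  k1 = f(0.000000, 1.820000) = 0.382200
  k2 = f(0.170000, 1.884974) = 0.273370
  k3 = f(0.170000, 1.866473) = 0.305219
  k4 = f(0.340000, 1.923774) = 0.204354
  y ← 1.820000 + (0.34/6)·(k1 + 2k2 + 2k3 + k4) = 1.918811
y(0.34) ≈ 1.9188

1.9188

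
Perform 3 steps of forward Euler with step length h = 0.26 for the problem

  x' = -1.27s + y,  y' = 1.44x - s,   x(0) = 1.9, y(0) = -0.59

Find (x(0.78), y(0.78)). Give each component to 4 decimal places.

1.7046, 1.2061

Euler on (x,y): x_{n+1} = x_n + h·x', y_{n+1} = y_n + h·y'.
0.000000: (1.900000, -0.590000); f=(-0.590000, 2.736000) → (1.746600, 0.121360)
0.260000: (1.746600, 0.121360); f=(-0.208840, 2.255104) → (1.692302, 0.707687)
0.520000: (1.692302, 0.707687); f=(0.047287, 1.916914) → (1.704596, 1.206085)
(x(0.78), y(0.78)) ≈ (1.7046, 1.2061)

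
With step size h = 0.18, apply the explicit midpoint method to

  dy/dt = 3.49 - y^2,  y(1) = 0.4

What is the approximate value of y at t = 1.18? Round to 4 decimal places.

Midpoint: k1 = f(t_n, y_n); k2 = f(t_n + h/2, y_n + (h/2)·k1); y_{n+1} = y_n + h·k2.
t=1.000000, y=0.400000:
  k1 = f(1.000000, 0.400000) = 3.330000
  k2 = f(1.090000, 0.699700) = 3.000420
  y ← 0.400000 + 0.18·3.000420 = 0.940076
y(1.18) ≈ 0.9401

0.9401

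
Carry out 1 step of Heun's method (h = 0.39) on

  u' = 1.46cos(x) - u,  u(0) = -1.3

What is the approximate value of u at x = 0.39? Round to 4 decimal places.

-0.4549

Heun: k1 = f(x_n, u_n); k2 = f(x_n + h, u_n + h·k1); u_{n+1} = u_n + (h/2)·(k1 + k2).
x=0.000000, u=-1.300000:
  k1 = f(0.000000, -1.300000) = 2.760000
  k2 = f(0.390000, -0.223600) = 1.573967
  u ← -1.300000 + (0.39/2)·(2.760000 + 1.573967) = -0.454876
u(0.39) ≈ -0.4549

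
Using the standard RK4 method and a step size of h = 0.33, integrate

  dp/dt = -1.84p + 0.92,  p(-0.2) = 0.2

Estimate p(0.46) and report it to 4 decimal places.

0.4107

RK4: k1 = f(t_n, p_n); k2 = f(t_n + h/2, p_n + (h/2)·k1); k3 = f(t_n + h/2, p_n + (h/2)·k2); k4 = f(t_n + h, p_n + h·k3); p_{n+1} = p_n + (h/6)·(k1 + 2k2 + 2k3 + k4).
t=-0.200000, p=0.200000:
  k1 = f(-0.200000, 0.200000) = 0.552000
  k2 = f(-0.035000, 0.291080) = 0.384413
  k3 = f(-0.035000, 0.263428) = 0.435292
  k4 = f(0.130000, 0.343646) = 0.287691
  p ← 0.200000 + (0.33/6)·(k1 + 2k2 + 2k3 + k4) = 0.336351
t=0.130000, p=0.336351:
  k1 = f(0.130000, 0.336351) = 0.301115
  k2 = f(0.295000, 0.386035) = 0.209696
  k3 = f(0.295000, 0.370950) = 0.237451
  k4 = f(0.460000, 0.414709) = 0.156935
  p ← 0.336351 + (0.33/6)·(k1 + 2k2 + 2k3 + k4) = 0.410730
p(0.46) ≈ 0.4107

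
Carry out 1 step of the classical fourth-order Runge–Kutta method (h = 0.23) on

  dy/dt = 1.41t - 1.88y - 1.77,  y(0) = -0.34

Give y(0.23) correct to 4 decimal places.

-0.5186

RK4: k1 = f(t_n, y_n); k2 = f(t_n + h/2, y_n + (h/2)·k1); k3 = f(t_n + h/2, y_n + (h/2)·k2); k4 = f(t_n + h, y_n + h·k3); y_{n+1} = y_n + (h/6)·(k1 + 2k2 + 2k3 + k4).
t=0.000000, y=-0.340000:
  k1 = f(0.000000, -0.340000) = -1.130800
  k2 = f(0.115000, -0.470042) = -0.724171
  k3 = f(0.115000, -0.423280) = -0.812084
  k4 = f(0.230000, -0.526779) = -0.455355
  y ← -0.340000 + (0.23/6)·(k1 + 2k2 + 2k3 + k4) = -0.518582
y(0.23) ≈ -0.5186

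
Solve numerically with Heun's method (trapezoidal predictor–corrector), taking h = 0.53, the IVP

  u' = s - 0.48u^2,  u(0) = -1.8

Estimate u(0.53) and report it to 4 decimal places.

-2.9477

Heun: k1 = f(s_n, u_n); k2 = f(s_n + h, u_n + h·k1); u_{n+1} = u_n + (h/2)·(k1 + k2).
s=0.000000, u=-1.800000:
  k1 = f(0.000000, -1.800000) = -1.555200
  k2 = f(0.530000, -2.624256) = -2.775625
  u ← -1.800000 + (0.53/2)·(-1.555200 + (-2.775625)) = -2.947669
u(0.53) ≈ -2.9477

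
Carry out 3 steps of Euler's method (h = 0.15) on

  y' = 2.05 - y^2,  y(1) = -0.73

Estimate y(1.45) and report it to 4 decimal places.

0.0666

Euler: y_{n+1} = y_n + h·f(x_n, y_n).
x=1.000000, y=-0.730000: f=1.517100 → y ← -0.730000 + 0.15·1.517100 = -0.502435
x=1.150000, y=-0.502435: f=1.797559 → y ← -0.502435 + 0.15·1.797559 = -0.232801
x=1.300000, y=-0.232801: f=1.995804 → y ← -0.232801 + 0.15·1.995804 = 0.066569
y(1.45) ≈ 0.0666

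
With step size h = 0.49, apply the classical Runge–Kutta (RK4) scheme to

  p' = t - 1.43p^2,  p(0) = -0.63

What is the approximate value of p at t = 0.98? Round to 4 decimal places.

-1.6059

RK4: k1 = f(t_n, p_n); k2 = f(t_n + h/2, p_n + (h/2)·k1); k3 = f(t_n + h/2, p_n + (h/2)·k2); k4 = f(t_n + h, p_n + h·k3); p_{n+1} = p_n + (h/6)·(k1 + 2k2 + 2k3 + k4).
t=0.000000, p=-0.630000:
  k1 = f(0.000000, -0.630000) = -0.567567
  k2 = f(0.245000, -0.769054) = -0.600765
  k3 = f(0.245000, -0.777187) = -0.618749
  k4 = f(0.490000, -0.933187) = -0.755298
  p ← -0.630000 + (0.49/6)·(k1 + 2k2 + 2k3 + k4) = -0.937221
t=0.490000, p=-0.937221:
  k1 = f(0.490000, -0.937221) = -0.766089
  k2 = f(0.735000, -1.124913) = -1.074564
  k3 = f(0.735000, -1.200489) = -1.325880
  k4 = f(0.980000, -1.586902) = -2.621110
  p ← -0.937221 + (0.49/6)·(k1 + 2k2 + 2k3 + k4) = -1.605915
p(0.98) ≈ -1.6059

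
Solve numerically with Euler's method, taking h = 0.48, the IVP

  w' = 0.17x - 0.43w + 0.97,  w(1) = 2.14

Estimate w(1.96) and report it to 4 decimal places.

Euler: w_{n+1} = w_n + h·f(x_n, w_n).
x=1.000000, w=2.140000: f=0.219800 → w ← 2.140000 + 0.48·0.219800 = 2.245504
x=1.480000, w=2.245504: f=0.256033 → w ← 2.245504 + 0.48·0.256033 = 2.368400
w(1.96) ≈ 2.3684

2.3684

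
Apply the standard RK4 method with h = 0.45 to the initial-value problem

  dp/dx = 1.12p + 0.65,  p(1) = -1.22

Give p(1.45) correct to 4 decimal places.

-1.6390

RK4: k1 = f(x_n, p_n); k2 = f(x_n + h/2, p_n + (h/2)·k1); k3 = f(x_n + h/2, p_n + (h/2)·k2); k4 = f(x_n + h, p_n + h·k3); p_{n+1} = p_n + (h/6)·(k1 + 2k2 + 2k3 + k4).
x=1.000000, p=-1.220000:
  k1 = f(1.000000, -1.220000) = -0.716400
  k2 = f(1.225000, -1.381190) = -0.896933
  k3 = f(1.225000, -1.421810) = -0.942427
  k4 = f(1.450000, -1.644092) = -1.191383
  p ← -1.220000 + (0.45/6)·(k1 + 2k2 + 2k3 + k4) = -1.638988
p(1.45) ≈ -1.6390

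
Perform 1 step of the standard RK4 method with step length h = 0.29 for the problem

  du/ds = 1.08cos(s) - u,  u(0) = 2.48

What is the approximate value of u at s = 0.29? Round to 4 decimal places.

2.1235

RK4: k1 = f(s_n, u_n); k2 = f(s_n + h/2, u_n + (h/2)·k1); k3 = f(s_n + h/2, u_n + (h/2)·k2); k4 = f(s_n + h, u_n + h·k3); u_{n+1} = u_n + (h/6)·(k1 + 2k2 + 2k3 + k4).
s=0.000000, u=2.480000:
  k1 = f(0.000000, 2.480000) = -1.400000
  k2 = f(0.145000, 2.277000) = -1.208334
  k3 = f(0.145000, 2.304792) = -1.236125
  k4 = f(0.290000, 2.121524) = -1.086620
  u ← 2.480000 + (0.29/6)·(k1 + 2k2 + 2k3 + k4) = 2.123516
u(0.29) ≈ 2.1235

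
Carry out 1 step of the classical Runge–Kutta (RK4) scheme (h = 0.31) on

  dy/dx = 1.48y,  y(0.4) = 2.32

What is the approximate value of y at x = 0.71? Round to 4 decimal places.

3.6702

RK4: k1 = f(x_n, y_n); k2 = f(x_n + h/2, y_n + (h/2)·k1); k3 = f(x_n + h/2, y_n + (h/2)·k2); k4 = f(x_n + h, y_n + h·k3); y_{n+1} = y_n + (h/6)·(k1 + 2k2 + 2k3 + k4).
x=0.400000, y=2.320000:
  k1 = f(0.400000, 2.320000) = 3.433600
  k2 = f(0.555000, 2.852208) = 4.221268
  k3 = f(0.555000, 2.974297) = 4.401959
  k4 = f(0.710000, 3.684607) = 5.453219
  y ← 2.320000 + (0.31/6)·(k1 + 2k2 + 2k3 + k4) = 3.670219
y(0.71) ≈ 3.6702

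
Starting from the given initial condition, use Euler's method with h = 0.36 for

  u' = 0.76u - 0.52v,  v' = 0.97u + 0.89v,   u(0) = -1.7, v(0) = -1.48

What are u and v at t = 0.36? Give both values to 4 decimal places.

Euler on (u,v): u_{n+1} = u_n + h·u', v_{n+1} = v_n + h·v'.
0.000000: (-1.700000, -1.480000); f=(-0.522400, -2.966200) → (-1.888064, -2.547832)
(u(0.36), v(0.36)) ≈ (-1.8881, -2.5478)

-1.8881, -2.5478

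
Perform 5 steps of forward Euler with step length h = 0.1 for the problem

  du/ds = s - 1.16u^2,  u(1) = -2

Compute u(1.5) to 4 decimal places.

Euler: u_{n+1} = u_n + h·f(s_n, u_n).
s=1.000000, u=-2.000000: f=-3.640000 → u ← -2.000000 + 0.1·(-3.640000) = -2.364000
s=1.100000, u=-2.364000: f=-5.382655 → u ← -2.364000 + 0.1·(-5.382655) = -2.902266
s=1.200000, u=-2.902266: f=-8.570848 → u ← -2.902266 + 0.1·(-8.570848) = -3.759350
s=1.300000, u=-3.759350: f=-15.093950 → u ← -3.759350 + 0.1·(-15.093950) = -5.268745
s=1.400000, u=-5.268745: f=-30.801226 → u ← -5.268745 + 0.1·(-30.801226) = -8.348868
u(1.5) ≈ -8.3489

-8.3489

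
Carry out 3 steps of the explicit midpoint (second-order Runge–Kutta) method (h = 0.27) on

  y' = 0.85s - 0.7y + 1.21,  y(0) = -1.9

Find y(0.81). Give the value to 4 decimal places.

-0.1010

Midpoint: k1 = f(s_n, y_n); k2 = f(s_n + h/2, y_n + (h/2)·k1); y_{n+1} = y_n + h·k2.
s=0.000000, y=-1.900000:
  k1 = f(0.000000, -1.900000) = 2.540000
  k2 = f(0.135000, -1.557100) = 2.414720
  y ← -1.900000 + 0.27·2.414720 = -1.248026
s=0.270000, y=-1.248026:
  k1 = f(0.270000, -1.248026) = 2.313118
  k2 = f(0.405000, -0.935755) = 2.209278
  y ← -1.248026 + 0.27·2.209278 = -0.651520
s=0.540000, y=-0.651520:
  k1 = f(0.540000, -0.651520) = 2.125064
  k2 = f(0.675000, -0.364637) = 2.038996
  y ← -0.651520 + 0.27·2.038996 = -0.100992
y(0.81) ≈ -0.1010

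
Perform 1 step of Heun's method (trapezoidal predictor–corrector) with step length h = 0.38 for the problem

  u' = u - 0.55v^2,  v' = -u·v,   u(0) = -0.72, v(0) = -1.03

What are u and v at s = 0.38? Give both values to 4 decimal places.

Heun on (u,v): k1 = f(s_n, state_n); k2 = f(s_n + h, state_n + h·k1); state_{n+1} = state_n + (h/2)·(k1 + k2).
0.000000: (-0.720000, -1.030000)
  k1 = (-1.303495, -0.741600)
  predictor → (-1.215328, -1.311808)
  k2 = (-2.161790, -1.594277)
  → (-1.378404, -1.473817)
(u(0.38), v(0.38)) ≈ (-1.3784, -1.4738)

-1.3784, -1.4738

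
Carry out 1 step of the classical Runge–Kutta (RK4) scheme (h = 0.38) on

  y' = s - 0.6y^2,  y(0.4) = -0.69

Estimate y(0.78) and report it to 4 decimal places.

-0.5596

RK4: k1 = f(s_n, y_n); k2 = f(s_n + h/2, y_n + (h/2)·k1); k3 = f(s_n + h/2, y_n + (h/2)·k2); k4 = f(s_n + h, y_n + h·k3); y_{n+1} = y_n + (h/6)·(k1 + 2k2 + 2k3 + k4).
s=0.400000, y=-0.690000:
  k1 = f(0.400000, -0.690000) = 0.114340
  k2 = f(0.590000, -0.668275) = 0.322045
  k3 = f(0.590000, -0.628811) = 0.352758
  k4 = f(0.780000, -0.555952) = 0.594550
  y ← -0.690000 + (0.38/6)·(k1 + 2k2 + 2k3 + k4) = -0.559629
y(0.78) ≈ -0.5596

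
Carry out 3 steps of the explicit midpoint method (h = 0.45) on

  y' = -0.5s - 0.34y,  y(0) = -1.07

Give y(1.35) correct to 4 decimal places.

-1.0762

Midpoint: k1 = f(s_n, y_n); k2 = f(s_n + h/2, y_n + (h/2)·k1); y_{n+1} = y_n + h·k2.
s=0.000000, y=-1.070000:
  k1 = f(0.000000, -1.070000) = 0.363800
  k2 = f(0.225000, -0.988145) = 0.223469
  y ← -1.070000 + 0.45·0.223469 = -0.969439
s=0.450000, y=-0.969439:
  k1 = f(0.450000, -0.969439) = 0.104609
  k2 = f(0.675000, -0.945902) = -0.015893
  y ← -0.969439 + 0.45·(-0.015893) = -0.976591
s=0.900000, y=-0.976591:
  k1 = f(0.900000, -0.976591) = -0.117959
  k2 = f(1.125000, -1.003132) = -0.221435
  y ← -0.976591 + 0.45·(-0.221435) = -1.076237
y(1.35) ≈ -1.0762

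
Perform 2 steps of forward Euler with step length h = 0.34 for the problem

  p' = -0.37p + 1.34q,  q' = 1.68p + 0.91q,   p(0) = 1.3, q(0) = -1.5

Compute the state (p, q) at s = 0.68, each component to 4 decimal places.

Euler on (p,q): p_{n+1} = p_n + h·p', q_{n+1} = q_n + h·q'.
0.000000: (1.300000, -1.500000); f=(-2.491000, 0.819000) → (0.453060, -1.221540)
0.340000: (0.453060, -1.221540); f=(-1.804496, -0.350461) → (-0.160469, -1.340697)
(p(0.68), q(0.68)) ≈ (-0.1605, -1.3407)

-0.1605, -1.3407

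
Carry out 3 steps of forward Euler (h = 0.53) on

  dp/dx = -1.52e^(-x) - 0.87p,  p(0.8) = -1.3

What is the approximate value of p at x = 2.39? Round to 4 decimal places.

-0.5488

Euler: p_{n+1} = p_n + h·f(x_n, p_n).
x=0.800000, p=-1.300000: f=0.448020 → p ← -1.300000 + 0.53·0.448020 = -1.062549
x=1.330000, p=-1.062549: f=0.522413 → p ← -1.062549 + 0.53·0.522413 = -0.785671
x=1.860000, p=-0.785671: f=0.446911 → p ← -0.785671 + 0.53·0.446911 = -0.548808
p(2.39) ≈ -0.5488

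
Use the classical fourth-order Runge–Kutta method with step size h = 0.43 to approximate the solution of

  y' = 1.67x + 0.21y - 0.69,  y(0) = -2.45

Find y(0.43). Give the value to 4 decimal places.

-2.8329

RK4: k1 = f(x_n, y_n); k2 = f(x_n + h/2, y_n + (h/2)·k1); k3 = f(x_n + h/2, y_n + (h/2)·k2); k4 = f(x_n + h, y_n + h·k3); y_{n+1} = y_n + (h/6)·(k1 + 2k2 + 2k3 + k4).
x=0.000000, y=-2.450000:
  k1 = f(0.000000, -2.450000) = -1.204500
  k2 = f(0.215000, -2.708967) = -0.899833
  k3 = f(0.215000, -2.643464) = -0.886077
  k4 = f(0.430000, -2.831013) = -0.566413
  y ← -2.450000 + (0.43/6)·(k1 + 2k2 + 2k3 + k4) = -2.832896
y(0.43) ≈ -2.8329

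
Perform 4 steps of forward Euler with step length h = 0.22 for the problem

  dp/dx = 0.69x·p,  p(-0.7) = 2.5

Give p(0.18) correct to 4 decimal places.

1.9777

Euler: p_{n+1} = p_n + h·f(x_n, p_n).
x=-0.700000, p=2.500000: f=-1.207500 → p ← 2.500000 + 0.22·(-1.207500) = 2.234350
x=-0.480000, p=2.234350: f=-0.740017 → p ← 2.234350 + 0.22·(-0.740017) = 2.071546
x=-0.260000, p=2.071546: f=-0.371635 → p ← 2.071546 + 0.22·(-0.371635) = 1.989787
x=-0.040000, p=1.989787: f=-0.054918 → p ← 1.989787 + 0.22·(-0.054918) = 1.977705
p(0.18) ≈ 1.9777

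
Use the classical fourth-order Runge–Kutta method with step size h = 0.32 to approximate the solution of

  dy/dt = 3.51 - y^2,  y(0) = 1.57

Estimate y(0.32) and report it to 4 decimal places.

1.7726

RK4: k1 = f(t_n, y_n); k2 = f(t_n + h/2, y_n + (h/2)·k1); k3 = f(t_n + h/2, y_n + (h/2)·k2); k4 = f(t_n + h, y_n + h·k3); y_{n+1} = y_n + (h/6)·(k1 + 2k2 + 2k3 + k4).
t=0.000000, y=1.570000:
  k1 = f(0.000000, 1.570000) = 1.045100
  k2 = f(0.160000, 1.737216) = 0.492081
  k3 = f(0.160000, 1.648733) = 0.791680
  k4 = f(0.320000, 1.823338) = 0.185440
  y ← 1.570000 + (0.32/6)·(k1 + 2k2 + 2k3 + k4) = 1.772563
y(0.32) ≈ 1.7726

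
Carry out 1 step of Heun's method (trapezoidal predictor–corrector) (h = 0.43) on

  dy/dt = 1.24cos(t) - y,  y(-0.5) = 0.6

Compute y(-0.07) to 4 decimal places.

Heun: k1 = f(t_n, y_n); k2 = f(t_n + h, y_n + h·k1); y_{n+1} = y_n + (h/2)·(k1 + k2).
t=-0.500000, y=0.600000:
  k1 = f(-0.500000, 0.600000) = 0.488202
  k2 = f(-0.070000, 0.809927) = 0.427036
  y ← 0.600000 + (0.43/2)·(0.488202 + 0.427036) = 0.796776
y(-0.07) ≈ 0.7968

0.7968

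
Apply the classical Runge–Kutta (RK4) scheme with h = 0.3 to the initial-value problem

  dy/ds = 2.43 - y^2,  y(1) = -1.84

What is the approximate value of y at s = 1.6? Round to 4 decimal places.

-5.0087

RK4: k1 = f(s_n, y_n); k2 = f(s_n + h/2, y_n + (h/2)·k1); k3 = f(s_n + h/2, y_n + (h/2)·k2); k4 = f(s_n + h, y_n + h·k3); y_{n+1} = y_n + (h/6)·(k1 + 2k2 + 2k3 + k4).
s=1.000000, y=-1.840000:
  k1 = f(1.000000, -1.840000) = -0.955600
  k2 = f(1.150000, -1.983340) = -1.503638
  k3 = f(1.150000, -2.065546) = -1.836479
  k4 = f(1.300000, -2.390944) = -3.286611
  y ← -1.840000 + (0.3/6)·(k1 + 2k2 + 2k3 + k4) = -2.386122
s=1.300000, y=-2.386122:
  k1 = f(1.300000, -2.386122) = -3.263579
  k2 = f(1.450000, -2.875659) = -5.839415
  k3 = f(1.450000, -3.262034) = -8.210869
  k4 = f(1.600000, -4.849383) = -21.086514
  y ← -2.386122 + (0.3/6)·(k1 + 2k2 + 2k3 + k4) = -5.008655
y(1.6) ≈ -5.0087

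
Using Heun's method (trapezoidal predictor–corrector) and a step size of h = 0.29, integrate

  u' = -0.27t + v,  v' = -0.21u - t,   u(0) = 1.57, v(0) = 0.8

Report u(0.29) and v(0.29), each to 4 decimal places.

1.7768, 0.6553

Heun on (u,v): k1 = f(t_n, state_n); k2 = f(t_n + h, state_n + h·k1); state_{n+1} = state_n + (h/2)·(k1 + k2).
0.000000: (1.570000, 0.800000)
  k1 = (0.800000, -0.329700)
  predictor → (1.802000, 0.704387)
  k2 = (0.626087, -0.668420)
  → (1.776783, 0.655273)
(u(0.29), v(0.29)) ≈ (1.7768, 0.6553)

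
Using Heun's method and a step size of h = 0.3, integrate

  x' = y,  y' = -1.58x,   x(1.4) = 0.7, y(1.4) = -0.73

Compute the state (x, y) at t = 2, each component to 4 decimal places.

Heun on (x,y): k1 = f(t_n, state_n); k2 = f(t_n + h, state_n + h·k1); state_{n+1} = state_n + (h/2)·(k1 + k2).
1.400000: (0.700000, -0.730000)
  k1 = (-0.730000, -1.106000)
  predictor → (0.481000, -1.061800)
  k2 = (-1.061800, -0.759980)
  → (0.431230, -1.009897)
1.700000: (0.431230, -1.009897)
  k1 = (-1.009897, -0.681343)
  predictor → (0.128261, -1.214300)
  k2 = (-1.214300, -0.202652)
  → (0.097600, -1.142496)
(x(2), y(2)) ≈ (0.0976, -1.1425)

0.0976, -1.1425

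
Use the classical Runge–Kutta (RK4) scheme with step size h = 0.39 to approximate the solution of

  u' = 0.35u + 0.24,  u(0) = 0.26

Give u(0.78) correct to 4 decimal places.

0.5569

RK4: k1 = f(t_n, u_n); k2 = f(t_n + h/2, u_n + (h/2)·k1); k3 = f(t_n + h/2, u_n + (h/2)·k2); k4 = f(t_n + h, u_n + h·k3); u_{n+1} = u_n + (h/6)·(k1 + 2k2 + 2k3 + k4).
t=0.000000, u=0.260000:
  k1 = f(0.000000, 0.260000) = 0.331000
  k2 = f(0.195000, 0.324545) = 0.353591
  k3 = f(0.195000, 0.328950) = 0.355133
  k4 = f(0.390000, 0.398502) = 0.379476
  u ← 0.260000 + (0.39/6)·(k1 + 2k2 + 2k3 + k4) = 0.398315
t=0.390000, u=0.398315:
  k1 = f(0.390000, 0.398315) = 0.379410
  k2 = f(0.585000, 0.472300) = 0.405305
  k3 = f(0.585000, 0.477349) = 0.407072
  k4 = f(0.780000, 0.557073) = 0.434976
  u ← 0.398315 + (0.39/6)·(k1 + 2k2 + 2k3 + k4) = 0.556859
u(0.78) ≈ 0.5569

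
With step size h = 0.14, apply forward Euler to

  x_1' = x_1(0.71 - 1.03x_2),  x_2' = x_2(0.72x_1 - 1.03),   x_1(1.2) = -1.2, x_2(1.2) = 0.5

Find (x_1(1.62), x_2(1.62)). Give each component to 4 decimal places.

Euler on (x_1,x_2): x_1_{n+1} = x_1_n + h·x_1', x_2_{n+1} = x_2_n + h·x_2'.
1.200000: (-1.200000, 0.500000); f=(-0.234000, -0.947000) → (-1.232760, 0.367420)
1.340000: (-1.232760, 0.367420); f=(-0.408731, -0.704560) → (-1.289982, 0.268782)
1.480000: (-1.289982, 0.268782); f=(-0.558762, -0.526486) → (-1.368209, 0.195074)
(x_1(1.62), x_2(1.62)) ≈ (-1.3682, 0.1951)

-1.3682, 0.1951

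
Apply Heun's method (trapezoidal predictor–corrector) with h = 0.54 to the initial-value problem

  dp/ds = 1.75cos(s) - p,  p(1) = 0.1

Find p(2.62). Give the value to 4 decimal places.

-0.5804

Heun: k1 = f(s_n, p_n); k2 = f(s_n + h, p_n + h·k1); p_{n+1} = p_n + (h/2)·(k1 + k2).
s=1.000000, p=0.100000:
  k1 = f(1.000000, 0.100000) = 0.845529
  k2 = f(1.540000, 0.556586) = -0.502701
  p ← 0.100000 + (0.54/2)·(0.845529 + (-0.502701)) = 0.192564
s=1.540000, p=0.192564:
  k1 = f(1.540000, 0.192564) = -0.138679
  k2 = f(2.080000, 0.117677) = -0.970771
  p ← 0.192564 + (0.54/2)·(-0.138679 + (-0.970771)) = -0.106988
s=2.080000, p=-0.106988:
  k1 = f(2.080000, -0.106988) = -0.746106
  k2 = f(2.620000, -0.509885) = -1.007412
  p ← -0.106988 + (0.54/2)·(-0.746106 + (-1.007412)) = -0.580438
p(2.62) ≈ -0.5804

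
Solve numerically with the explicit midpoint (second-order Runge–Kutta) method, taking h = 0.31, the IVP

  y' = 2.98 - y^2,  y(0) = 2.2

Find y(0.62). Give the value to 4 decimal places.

1.8669

Midpoint: k1 = f(x_n, y_n); k2 = f(x_n + h/2, y_n + (h/2)·k1); y_{n+1} = y_n + h·k2.
x=0.000000, y=2.200000:
  k1 = f(0.000000, 2.200000) = -1.860000
  k2 = f(0.155000, 1.911700) = -0.674597
  y ← 2.200000 + 0.31·(-0.674597) = 1.990875
x=0.310000, y=1.990875:
  k1 = f(0.310000, 1.990875) = -0.983583
  k2 = f(0.465000, 1.838420) = -0.399787
  y ← 1.990875 + 0.31·(-0.399787) = 1.866941
y(0.62) ≈ 1.8669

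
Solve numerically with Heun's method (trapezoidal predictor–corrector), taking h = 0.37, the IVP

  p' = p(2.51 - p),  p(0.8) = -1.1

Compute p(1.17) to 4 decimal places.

Heun: k1 = f(t_n, p_n); k2 = f(t_n + h, p_n + h·k1); p_{n+1} = p_n + (h/2)·(k1 + k2).
t=0.800000, p=-1.100000:
  k1 = f(0.800000, -1.100000) = -3.971000
  k2 = f(1.170000, -2.569270) = -13.050016
  p ← -1.100000 + (0.37/2)·(-3.971000 + (-13.050016)) = -4.248888
p(1.17) ≈ -4.2489

-4.2489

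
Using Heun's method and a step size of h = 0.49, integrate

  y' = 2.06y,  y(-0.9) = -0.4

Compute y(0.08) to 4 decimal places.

Heun: k1 = f(t_n, y_n); k2 = f(t_n + h, y_n + h·k1); y_{n+1} = y_n + (h/2)·(k1 + k2).
t=-0.900000, y=-0.400000:
  k1 = f(-0.900000, -0.400000) = -0.824000
  k2 = f(-0.410000, -0.803760) = -1.655746
  y ← -0.400000 + (0.49/2)·(-0.824000 + (-1.655746)) = -1.007538
t=-0.410000, y=-1.007538:
  k1 = f(-0.410000, -1.007538) = -2.075528
  k2 = f(0.080000, -2.024546) = -4.170565
  y ← -1.007538 + (0.49/2)·(-2.075528 + (-4.170565)) = -2.537830
y(0.08) ≈ -2.5378

-2.5378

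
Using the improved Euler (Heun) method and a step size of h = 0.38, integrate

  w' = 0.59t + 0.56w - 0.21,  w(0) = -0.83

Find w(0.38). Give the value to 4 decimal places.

-1.0711

Heun: k1 = f(t_n, w_n); k2 = f(t_n + h, w_n + h·k1); w_{n+1} = w_n + (h/2)·(k1 + k2).
t=0.000000, w=-0.830000:
  k1 = f(0.000000, -0.830000) = -0.674800
  k2 = f(0.380000, -1.086424) = -0.594197
  w ← -0.830000 + (0.38/2)·(-0.674800 + (-0.594197)) = -1.071110
w(0.38) ≈ -1.0711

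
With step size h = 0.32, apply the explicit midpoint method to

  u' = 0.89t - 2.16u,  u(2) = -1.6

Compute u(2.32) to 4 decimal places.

-0.4580

Midpoint: k1 = f(t_n, u_n); k2 = f(t_n + h/2, u_n + (h/2)·k1); u_{n+1} = u_n + h·k2.
t=2.000000, u=-1.600000:
  k1 = f(2.000000, -1.600000) = 5.236000
  k2 = f(2.160000, -0.762240) = 3.568838
  u ← -1.600000 + 0.32·3.568838 = -0.457972
u(2.32) ≈ -0.4580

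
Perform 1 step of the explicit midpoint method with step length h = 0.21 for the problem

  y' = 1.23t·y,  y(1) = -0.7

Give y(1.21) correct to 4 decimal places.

Midpoint: k1 = f(t_n, y_n); k2 = f(t_n + h/2, y_n + (h/2)·k1); y_{n+1} = y_n + h·k2.
t=1.000000, y=-0.700000:
  k1 = f(1.000000, -0.700000) = -0.861000
  k2 = f(1.105000, -0.790405) = -1.074279
  y ← -0.700000 + 0.21·(-1.074279) = -0.925599
y(1.21) ≈ -0.9256

-0.9256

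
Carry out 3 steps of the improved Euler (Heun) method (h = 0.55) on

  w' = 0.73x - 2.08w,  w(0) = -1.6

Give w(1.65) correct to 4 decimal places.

0.2201

Heun: k1 = f(x_n, w_n); k2 = f(x_n + h, w_n + h·k1); w_{n+1} = w_n + (h/2)·(k1 + k2).
x=0.000000, w=-1.600000:
  k1 = f(0.000000, -1.600000) = 3.328000
  k2 = f(0.550000, 0.230400) = -0.077732
  w ← -1.600000 + (0.55/2)·(3.328000 + (-0.077732)) = -0.706176
x=0.550000, w=-0.706176:
  k1 = f(0.550000, -0.706176) = 1.870347
  k2 = f(1.100000, 0.322514) = 0.132170
  w ← -0.706176 + (0.55/2)·(1.870347 + 0.132170) = -0.155484
x=1.100000, w=-0.155484:
  k1 = f(1.100000, -0.155484) = 1.126407
  k2 = f(1.650000, 0.464040) = 0.239297
  w ← -0.155484 + (0.55/2)·(1.126407 + 0.239297) = 0.220085
w(1.65) ≈ 0.2201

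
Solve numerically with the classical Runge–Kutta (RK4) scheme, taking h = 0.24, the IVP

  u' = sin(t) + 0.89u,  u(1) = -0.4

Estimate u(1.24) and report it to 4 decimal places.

-0.2555

RK4: k1 = f(t_n, u_n); k2 = f(t_n + h/2, u_n + (h/2)·k1); k3 = f(t_n + h/2, u_n + (h/2)·k2); k4 = f(t_n + h, u_n + h·k3); u_{n+1} = u_n + (h/6)·(k1 + 2k2 + 2k3 + k4).
t=1.000000, u=-0.400000:
  k1 = f(1.000000, -0.400000) = 0.485471
  k2 = f(1.120000, -0.341743) = 0.595949
  k3 = f(1.120000, -0.328486) = 0.607748
  k4 = f(1.240000, -0.254141) = 0.719599
  u ← -0.400000 + (0.24/6)·(k1 + 2k2 + 2k3 + k4) = -0.255501
u(1.24) ≈ -0.2555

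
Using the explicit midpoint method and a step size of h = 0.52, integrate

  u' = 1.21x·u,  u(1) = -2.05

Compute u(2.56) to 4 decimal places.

Midpoint: k1 = f(x_n, u_n); k2 = f(x_n + h/2, u_n + (h/2)·k1); u_{n+1} = u_n + h·k2.
x=1.000000, u=-2.050000:
  k1 = f(1.000000, -2.050000) = -2.480500
  k2 = f(1.260000, -2.694930) = -4.108690
  u ← -2.050000 + 0.52·(-4.108690) = -4.186519
x=1.520000, u=-4.186519:
  k1 = f(1.520000, -4.186519) = -7.699846
  k2 = f(1.780000, -6.188479) = -13.328746
  u ← -4.186519 + 0.52·(-13.328746) = -11.117467
x=2.040000, u=-11.117467:
  k1 = f(2.040000, -11.117467) = -27.442355
  k2 = f(2.300000, -18.252479) = -50.796649
  u ← -11.117467 + 0.52·(-50.796649) = -37.531724
u(2.56) ≈ -37.5317

-37.5317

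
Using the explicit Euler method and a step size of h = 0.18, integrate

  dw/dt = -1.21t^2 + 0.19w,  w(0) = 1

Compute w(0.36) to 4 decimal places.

Euler: w_{n+1} = w_n + h·f(t_n, w_n).
t=0.000000, w=1.000000: f=0.190000 → w ← 1.000000 + 0.18·0.190000 = 1.034200
t=0.180000, w=1.034200: f=0.157294 → w ← 1.034200 + 0.18·0.157294 = 1.062513
w(0.36) ≈ 1.0625

1.0625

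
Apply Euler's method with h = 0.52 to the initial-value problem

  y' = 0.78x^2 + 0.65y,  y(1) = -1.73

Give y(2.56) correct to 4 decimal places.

Euler: y_{n+1} = y_n + h·f(x_n, y_n).
x=1.000000, y=-1.730000: f=-0.344500 → y ← -1.730000 + 0.52·(-0.344500) = -1.909140
x=1.520000, y=-1.909140: f=0.561171 → y ← -1.909140 + 0.52·0.561171 = -1.617331
x=2.040000, y=-1.617331: f=2.194783 → y ← -1.617331 + 0.52·2.194783 = -0.476044
y(2.56) ≈ -0.4760

-0.4760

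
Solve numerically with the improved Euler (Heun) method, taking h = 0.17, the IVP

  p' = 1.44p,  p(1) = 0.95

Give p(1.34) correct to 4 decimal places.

Heun: k1 = f(x_n, p_n); k2 = f(x_n + h, p_n + h·k1); p_{n+1} = p_n + (h/2)·(k1 + k2).
x=1.000000, p=0.950000:
  k1 = f(1.000000, 0.950000) = 1.368000
  k2 = f(1.170000, 1.182560) = 1.702886
  p ← 0.950000 + (0.17/2)·(1.368000 + 1.702886) = 1.211025
x=1.170000, p=1.211025:
  k1 = f(1.170000, 1.211025) = 1.743876
  k2 = f(1.340000, 1.507484) = 2.170777
  p ← 1.211025 + (0.17/2)·(1.743876 + 2.170777) = 1.543771
p(1.34) ≈ 1.5438

1.5438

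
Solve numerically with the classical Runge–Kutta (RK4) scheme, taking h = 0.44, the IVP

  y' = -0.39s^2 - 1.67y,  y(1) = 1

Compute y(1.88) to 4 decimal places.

RK4: k1 = f(s_n, y_n); k2 = f(s_n + h/2, y_n + (h/2)·k1); k3 = f(s_n + h/2, y_n + (h/2)·k2); k4 = f(s_n + h, y_n + h·k3); y_{n+1} = y_n + (h/6)·(k1 + 2k2 + 2k3 + k4).
s=1.000000, y=1.000000:
  k1 = f(1.000000, 1.000000) = -2.060000
  k2 = f(1.220000, 0.546800) = -1.493632
  k3 = f(1.220000, 0.671401) = -1.701716
  k4 = f(1.440000, 0.251245) = -1.228283
  y ← 1.000000 + (0.44/6)·(k1 + 2k2 + 2k3 + k4) = 0.290208
s=1.440000, y=0.290208:
  k1 = f(1.440000, 0.290208) = -1.293352
  k2 = f(1.660000, 0.005671) = -1.084154
  k3 = f(1.660000, 0.051694) = -1.161013
  k4 = f(1.880000, -0.220638) = -1.009951
  y ← 0.290208 + (0.44/6)·(k1 + 2k2 + 2k3 + k4) = -0.207992
y(1.88) ≈ -0.2080

-0.2080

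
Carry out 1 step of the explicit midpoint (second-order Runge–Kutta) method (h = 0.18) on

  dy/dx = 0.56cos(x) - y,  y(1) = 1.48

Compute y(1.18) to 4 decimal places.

1.2793

Midpoint: k1 = f(x_n, y_n); k2 = f(x_n + h/2, y_n + (h/2)·k1); y_{n+1} = y_n + h·k2.
x=1.000000, y=1.480000:
  k1 = f(1.000000, 1.480000) = -1.177431
  k2 = f(1.090000, 1.374031) = -1.115039
  y ← 1.480000 + 0.18·(-1.115039) = 1.279293
y(1.18) ≈ 1.2793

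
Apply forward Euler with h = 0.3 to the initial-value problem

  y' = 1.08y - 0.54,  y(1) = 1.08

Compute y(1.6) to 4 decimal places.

Euler: y_{n+1} = y_n + h·f(t_n, y_n).
t=1.000000, y=1.080000: f=0.626400 → y ← 1.080000 + 0.3·0.626400 = 1.267920
t=1.300000, y=1.267920: f=0.829354 → y ← 1.267920 + 0.3·0.829354 = 1.516726
y(1.6) ≈ 1.5167

1.5167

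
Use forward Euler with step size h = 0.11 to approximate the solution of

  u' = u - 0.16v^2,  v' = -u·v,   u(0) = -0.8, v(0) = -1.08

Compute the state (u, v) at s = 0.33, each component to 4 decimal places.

Euler on (u,v): u_{n+1} = u_n + h·u', v_{n+1} = v_n + h·v'.
0.000000: (-0.800000, -1.080000); f=(-0.986624, -0.864000) → (-0.908529, -1.175040)
0.110000: (-0.908529, -1.175040); f=(-1.129444, -1.067557) → (-1.032767, -1.292471)
0.220000: (-1.032767, -1.292471); f=(-1.300045, -1.334822) → (-1.175772, -1.439302)
(u(0.33), v(0.33)) ≈ (-1.1758, -1.4393)

-1.1758, -1.4393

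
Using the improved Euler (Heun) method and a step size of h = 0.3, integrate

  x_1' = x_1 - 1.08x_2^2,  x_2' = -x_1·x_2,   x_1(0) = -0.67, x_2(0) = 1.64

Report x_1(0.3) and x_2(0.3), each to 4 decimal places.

Heun on (x_1,x_2): k1 = f(t_n, state_n); k2 = f(t_n + h, state_n + h·k1); state_{n+1} = state_n + (h/2)·(k1 + k2).
0.000000: (-0.670000, 1.640000)
  k1 = (-3.574768, 1.098800)
  predictor → (-1.742430, 1.969640)
  k2 = (-5.932271, 3.431961)
  → (-2.096056, 2.319614)
(x_1(0.3), x_2(0.3)) ≈ (-2.0961, 2.3196)

-2.0961, 2.3196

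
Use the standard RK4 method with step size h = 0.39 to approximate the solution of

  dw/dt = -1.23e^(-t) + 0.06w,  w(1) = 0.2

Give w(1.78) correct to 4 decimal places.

RK4: k1 = f(t_n, w_n); k2 = f(t_n + h/2, w_n + (h/2)·k1); k3 = f(t_n + h/2, w_n + (h/2)·k2); k4 = f(t_n + h, w_n + h·k3); w_{n+1} = w_n + (h/6)·(k1 + 2k2 + 2k3 + k4).
t=1.000000, w=0.200000:
  k1 = f(1.000000, 0.200000) = -0.440492
  k2 = f(1.195000, 0.114104) = -0.365480
  k3 = f(1.195000, 0.128731) = -0.364602
  k4 = f(1.390000, 0.057805) = -0.302894
  w ← 0.200000 + (0.39/6)·(k1 + 2k2 + 2k3 + k4) = 0.056769
t=1.390000, w=0.056769:
  k1 = f(1.390000, 0.056769) = -0.302956
  k2 = f(1.585000, -0.002307) = -0.252224
  k3 = f(1.585000, 0.007586) = -0.251631
  k4 = f(1.780000, -0.041367) = -0.209907
  w ← 0.056769 + (0.39/6)·(k1 + 2k2 + 2k3 + k4) = -0.042068
w(1.78) ≈ -0.0421

-0.0421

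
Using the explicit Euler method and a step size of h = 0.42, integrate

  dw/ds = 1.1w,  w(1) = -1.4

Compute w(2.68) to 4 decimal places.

-6.3961

Euler: w_{n+1} = w_n + h·f(s_n, w_n).
s=1.000000, w=-1.400000: f=-1.540000 → w ← -1.400000 + 0.42·(-1.540000) = -2.046800
s=1.420000, w=-2.046800: f=-2.251480 → w ← -2.046800 + 0.42·(-2.251480) = -2.992422
s=1.840000, w=-2.992422: f=-3.291664 → w ← -2.992422 + 0.42·(-3.291664) = -4.374920
s=2.260000, w=-4.374920: f=-4.812412 → w ← -4.374920 + 0.42·(-4.812412) = -6.396134
w(2.68) ≈ -6.3961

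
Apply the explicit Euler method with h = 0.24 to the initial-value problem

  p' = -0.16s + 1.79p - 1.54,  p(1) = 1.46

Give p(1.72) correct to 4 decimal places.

2.4090

Euler: p_{n+1} = p_n + h·f(s_n, p_n).
s=1.000000, p=1.460000: f=0.913400 → p ← 1.460000 + 0.24·0.913400 = 1.679216
s=1.240000, p=1.679216: f=1.267397 → p ← 1.679216 + 0.24·1.267397 = 1.983391
s=1.480000, p=1.983391: f=1.773470 → p ← 1.983391 + 0.24·1.773470 = 2.409024
p(1.72) ≈ 2.4090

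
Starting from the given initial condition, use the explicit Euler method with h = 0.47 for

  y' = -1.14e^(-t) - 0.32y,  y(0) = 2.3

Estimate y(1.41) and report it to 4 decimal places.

0.5299

Euler: y_{n+1} = y_n + h·f(t_n, y_n).
t=0.000000, y=2.300000: f=-1.876000 → y ← 2.300000 + 0.47·(-1.876000) = 1.418280
t=0.470000, y=1.418280: f=-1.166352 → y ← 1.418280 + 0.47·(-1.166352) = 0.870094
t=0.940000, y=0.870094: f=-0.723746 → y ← 0.870094 + 0.47·(-0.723746) = 0.529934
y(1.41) ≈ 0.5299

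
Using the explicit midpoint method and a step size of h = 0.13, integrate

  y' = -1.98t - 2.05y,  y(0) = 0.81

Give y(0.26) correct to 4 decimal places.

Midpoint: k1 = f(t_n, y_n); k2 = f(t_n + h/2, y_n + (h/2)·k1); y_{n+1} = y_n + h·k2.
t=0.000000, y=0.810000:
  k1 = f(0.000000, 0.810000) = -1.660500
  k2 = f(0.065000, 0.702068) = -1.567938
  y ← 0.810000 + 0.13·(-1.567938) = 0.606168
t=0.130000, y=0.606168:
  k1 = f(0.130000, 0.606168) = -1.500044
  k2 = f(0.195000, 0.508665) = -1.428864
  y ← 0.606168 + 0.13·(-1.428864) = 0.420416
y(0.26) ≈ 0.4204

0.4204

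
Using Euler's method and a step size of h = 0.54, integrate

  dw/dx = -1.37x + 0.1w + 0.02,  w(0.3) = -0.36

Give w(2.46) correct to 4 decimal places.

-3.8442

Euler: w_{n+1} = w_n + h·f(x_n, w_n).
x=0.300000, w=-0.360000: f=-0.427000 → w ← -0.360000 + 0.54·(-0.427000) = -0.590580
x=0.840000, w=-0.590580: f=-1.189858 → w ← -0.590580 + 0.54·(-1.189858) = -1.233103
x=1.380000, w=-1.233103: f=-1.993910 → w ← -1.233103 + 0.54·(-1.993910) = -2.309815
x=1.920000, w=-2.309815: f=-2.841381 → w ← -2.309815 + 0.54·(-2.841381) = -3.844161
w(2.46) ≈ -3.8442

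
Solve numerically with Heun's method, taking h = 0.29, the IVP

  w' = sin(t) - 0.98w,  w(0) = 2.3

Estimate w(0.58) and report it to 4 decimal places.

1.4557

Heun: k1 = f(t_n, w_n); k2 = f(t_n + h, w_n + h·k1); w_{n+1} = w_n + (h/2)·(k1 + k2).
t=0.000000, w=2.300000:
  k1 = f(0.000000, 2.300000) = -2.254000
  k2 = f(0.290000, 1.646340) = -1.327461
  w ← 2.300000 + (0.29/2)·(-2.254000 + (-1.327461)) = 1.780688
t=0.290000, w=1.780688:
  k1 = f(0.290000, 1.780688) = -1.459122
  k2 = f(0.580000, 1.357543) = -0.782368
  w ← 1.780688 + (0.29/2)·(-1.459122 + (-0.782368)) = 1.455672
w(0.58) ≈ 1.4557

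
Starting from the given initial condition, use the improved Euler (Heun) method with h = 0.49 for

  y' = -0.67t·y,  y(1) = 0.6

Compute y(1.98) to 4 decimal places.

Heun: k1 = f(t_n, y_n); k2 = f(t_n + h, y_n + h·k1); y_{n+1} = y_n + (h/2)·(k1 + k2).
t=1.000000, y=0.600000:
  k1 = f(1.000000, 0.600000) = -0.402000
  k2 = f(1.490000, 0.403020) = -0.402335
  y ← 0.600000 + (0.49/2)·(-0.402000 + (-0.402335)) = 0.402938
t=1.490000, y=0.402938:
  k1 = f(1.490000, 0.402938) = -0.402253
  k2 = f(1.980000, 0.205834) = -0.273059
  y ← 0.402938 + (0.49/2)·(-0.402253 + (-0.273059)) = 0.237486
y(1.98) ≈ 0.2375

0.2375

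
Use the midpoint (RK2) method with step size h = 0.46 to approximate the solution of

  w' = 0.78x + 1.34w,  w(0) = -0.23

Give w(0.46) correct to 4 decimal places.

Midpoint: k1 = f(x_n, w_n); k2 = f(x_n + h/2, w_n + (h/2)·k1); w_{n+1} = w_n + h·k2.
x=0.000000, w=-0.230000:
  k1 = f(0.000000, -0.230000) = -0.308200
  k2 = f(0.230000, -0.300886) = -0.223787
  w ← -0.230000 + 0.46·(-0.223787) = -0.332942
w(0.46) ≈ -0.3329

-0.3329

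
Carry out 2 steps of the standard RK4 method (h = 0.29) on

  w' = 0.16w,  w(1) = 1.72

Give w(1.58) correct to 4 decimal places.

RK4: k1 = f(t_n, w_n); k2 = f(t_n + h/2, w_n + (h/2)·k1); k3 = f(t_n + h/2, w_n + (h/2)·k2); k4 = f(t_n + h, w_n + h·k3); w_{n+1} = w_n + (h/6)·(k1 + 2k2 + 2k3 + k4).
t=1.000000, w=1.720000:
  k1 = f(1.000000, 1.720000) = 0.275200
  k2 = f(1.145000, 1.759904) = 0.281585
  k3 = f(1.145000, 1.760830) = 0.281733
  k4 = f(1.290000, 1.801703) = 0.288272
  w ← 1.720000 + (0.29/6)·(k1 + 2k2 + 2k3 + k4) = 1.801689
t=1.290000, w=1.801689:
  k1 = f(1.290000, 1.801689) = 0.288270
  k2 = f(1.435000, 1.843488) = 0.294958
  k3 = f(1.435000, 1.844457) = 0.295113
  k4 = f(1.580000, 1.887271) = 0.301963
  w ← 1.801689 + (0.29/6)·(k1 + 2k2 + 2k3 + k4) = 1.887257
w(1.58) ≈ 1.8873

1.8873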